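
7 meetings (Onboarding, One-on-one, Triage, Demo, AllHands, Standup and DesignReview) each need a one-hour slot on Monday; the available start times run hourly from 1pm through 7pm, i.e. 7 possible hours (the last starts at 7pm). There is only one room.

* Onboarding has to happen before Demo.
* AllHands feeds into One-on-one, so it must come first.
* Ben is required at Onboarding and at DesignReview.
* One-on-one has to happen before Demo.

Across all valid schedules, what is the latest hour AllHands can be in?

5pm

Downstream work caps AllHands at 5pm.
AllHands at 5pm is achievable: Triage -> 2pm; DesignReview -> 4pm; Demo -> 7pm; AllHands -> 5pm; Onboarding -> 1pm; One-on-one -> 6pm; Standup -> 3pm.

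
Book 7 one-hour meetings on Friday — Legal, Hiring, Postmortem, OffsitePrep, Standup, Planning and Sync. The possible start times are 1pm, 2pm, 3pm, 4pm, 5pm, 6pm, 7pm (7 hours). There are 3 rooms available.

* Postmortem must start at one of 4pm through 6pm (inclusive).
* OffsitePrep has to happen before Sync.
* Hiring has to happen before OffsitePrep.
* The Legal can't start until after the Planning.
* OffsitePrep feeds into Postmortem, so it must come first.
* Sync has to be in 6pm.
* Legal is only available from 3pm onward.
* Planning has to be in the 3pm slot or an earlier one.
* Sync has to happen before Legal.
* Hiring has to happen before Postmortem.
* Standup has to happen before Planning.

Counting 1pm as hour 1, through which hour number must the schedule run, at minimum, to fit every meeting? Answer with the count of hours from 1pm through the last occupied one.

7 hours

The precedence chain requires at least 4 distinct hours.
With at most 3 per hour and 7 meetings, at least 3 hours are needed.
Propagating the time windows through the other constraints, Legal can't land before 7pm — that is hour 7 counting from 1pm — so the schedule must run through at least 7 hours.
7 works (last occupied hour: 7pm): for example Planning in 2pm; Sync in 6pm; Postmortem in 4pm; Legal in 7pm; Hiring in 1pm; Standup in 1pm; OffsitePrep in 2pm.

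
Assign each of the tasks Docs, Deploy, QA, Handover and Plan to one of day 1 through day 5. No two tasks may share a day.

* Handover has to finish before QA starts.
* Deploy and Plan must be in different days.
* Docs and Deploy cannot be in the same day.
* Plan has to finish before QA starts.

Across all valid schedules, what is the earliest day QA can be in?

Precedence pushes QA to at least day 2.
QA at day 3 is achievable: Plan in day 2; Deploy in day 5; Handover in day 1; Docs in day 4; QA in day 3.
Nothing earlier works — the conflict and capacity constraints rule out every day before day 3.

day 3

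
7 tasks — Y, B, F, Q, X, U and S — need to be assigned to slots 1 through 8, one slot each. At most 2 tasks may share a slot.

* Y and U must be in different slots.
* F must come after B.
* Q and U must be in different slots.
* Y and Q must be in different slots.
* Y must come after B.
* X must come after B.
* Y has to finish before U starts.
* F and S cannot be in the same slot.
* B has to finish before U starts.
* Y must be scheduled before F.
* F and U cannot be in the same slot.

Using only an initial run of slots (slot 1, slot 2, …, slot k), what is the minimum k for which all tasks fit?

The precedence chain requires at least 3 distinct slots.
With at most 2 per slot and 7 tasks, at least 4 slots are needed.
4 works (last occupied slot: 4): for example X=2, Q=1, U=4, B=1, F=3, S=4, Y=2.

4 slots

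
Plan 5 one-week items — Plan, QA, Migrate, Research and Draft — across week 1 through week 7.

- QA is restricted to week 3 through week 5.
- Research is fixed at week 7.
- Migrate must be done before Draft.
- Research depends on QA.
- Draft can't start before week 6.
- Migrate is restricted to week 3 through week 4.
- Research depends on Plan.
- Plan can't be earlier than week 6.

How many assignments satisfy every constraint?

12

Splitting on QA: it can be week 3 (4), week 4 (4), week 5 (4). Listing each branch's schedules as (Plan, Migrate, Research, Draft) by week number:
QA=week 3: (6,3,7,6) (6,3,7,7) (6,4,7,6) (6,4,7,7) — 4.
QA=week 4: (6,3,7,6) (6,3,7,7) (6,4,7,6) (6,4,7,7) — 4.
QA=week 5: (6,3,7,6) (6,3,7,7) (6,4,7,6) (6,4,7,7) — 4.
Summing: 4 + 4 + 4 = 12.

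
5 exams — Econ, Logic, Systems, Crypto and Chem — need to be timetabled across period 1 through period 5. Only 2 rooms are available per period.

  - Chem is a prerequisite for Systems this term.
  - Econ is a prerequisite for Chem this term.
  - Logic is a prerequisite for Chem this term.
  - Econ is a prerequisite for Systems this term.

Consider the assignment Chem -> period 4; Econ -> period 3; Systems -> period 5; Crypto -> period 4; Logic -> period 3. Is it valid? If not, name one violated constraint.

Valid

Econ is a prerequisite for Systems this term — holds.
Logic is a prerequisite for Chem this term — holds.
Chem is a prerequisite for Systems this term — holds.
Econ is a prerequisite for Chem this term — holds.
Only 2 rooms are available per period — holds.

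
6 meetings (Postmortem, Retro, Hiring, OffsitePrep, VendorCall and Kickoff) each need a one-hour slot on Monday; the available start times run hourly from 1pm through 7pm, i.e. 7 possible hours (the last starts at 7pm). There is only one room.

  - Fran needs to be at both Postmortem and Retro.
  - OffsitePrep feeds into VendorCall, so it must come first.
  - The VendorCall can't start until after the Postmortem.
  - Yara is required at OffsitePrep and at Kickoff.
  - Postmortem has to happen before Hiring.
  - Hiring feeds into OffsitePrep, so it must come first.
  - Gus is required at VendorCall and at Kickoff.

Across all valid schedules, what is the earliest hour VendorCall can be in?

4pm

Precedence pushes VendorCall to at least 4pm.
VendorCall at 4pm is achievable: Hiring -> 2pm; Retro -> 5pm; OffsitePrep -> 3pm; Kickoff -> 6pm; Postmortem -> 1pm; VendorCall -> 4pm.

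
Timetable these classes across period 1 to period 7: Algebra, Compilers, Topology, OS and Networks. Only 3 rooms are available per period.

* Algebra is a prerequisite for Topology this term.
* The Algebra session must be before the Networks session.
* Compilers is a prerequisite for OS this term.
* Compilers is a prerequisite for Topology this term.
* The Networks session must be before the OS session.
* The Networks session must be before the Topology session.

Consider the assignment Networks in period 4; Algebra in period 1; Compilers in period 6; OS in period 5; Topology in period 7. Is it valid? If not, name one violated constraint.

Compilers is a prerequisite for Topology this term — holds.
Algebra is a prerequisite for Topology this term — holds.
Compilers is a prerequisite for OS this term — violated.
Only 3 rooms are available per period — holds.
The Networks session must be before the OS session — holds.
The Networks session must be before the Topology session — holds.
The Algebra session must be before the Networks session — holds.

No. Compilers is a prerequisite for OS this term is not satisfied.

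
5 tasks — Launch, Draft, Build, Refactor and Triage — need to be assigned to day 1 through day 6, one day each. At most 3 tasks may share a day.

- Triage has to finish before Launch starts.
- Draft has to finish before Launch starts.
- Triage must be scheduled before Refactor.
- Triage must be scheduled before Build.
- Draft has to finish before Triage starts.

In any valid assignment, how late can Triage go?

day 5

Precedence pushes Triage to at least day 2; downstream work caps Triage at day 5.
Triage at day 5 is achievable: Draft -> day 1; Triage -> day 5; Launch -> day 6; Build -> day 6; Refactor -> day 6.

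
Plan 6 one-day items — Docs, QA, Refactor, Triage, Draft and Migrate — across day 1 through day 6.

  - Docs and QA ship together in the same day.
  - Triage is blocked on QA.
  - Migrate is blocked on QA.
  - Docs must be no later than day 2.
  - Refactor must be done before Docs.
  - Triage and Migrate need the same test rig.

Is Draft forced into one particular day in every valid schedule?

No

Draft can be day 1 (e.g. Draft in day 1, Refactor in day 1, Migrate in day 4, Docs in day 2, QA in day 2, Triage in day 3) or day 2 (e.g. Refactor=day 1; Docs=day 2; QA=day 2; Triage=day 3; Draft=day 2; Migrate=day 4).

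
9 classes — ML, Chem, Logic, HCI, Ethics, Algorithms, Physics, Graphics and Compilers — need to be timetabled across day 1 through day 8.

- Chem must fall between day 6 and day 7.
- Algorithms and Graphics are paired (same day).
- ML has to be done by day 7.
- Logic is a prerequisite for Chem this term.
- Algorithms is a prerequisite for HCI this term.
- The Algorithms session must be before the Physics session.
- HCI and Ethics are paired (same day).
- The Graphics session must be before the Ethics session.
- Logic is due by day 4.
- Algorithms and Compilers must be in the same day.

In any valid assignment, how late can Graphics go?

Downstream work caps Graphics at day 7.
Graphics at day 7 is achievable: HCI=day 8, Compilers=day 7, Ethics=day 8, Logic=day 1, ML=day 1, Chem=day 6, Algorithms=day 7, Physics=day 8, Graphics=day 7.

day 7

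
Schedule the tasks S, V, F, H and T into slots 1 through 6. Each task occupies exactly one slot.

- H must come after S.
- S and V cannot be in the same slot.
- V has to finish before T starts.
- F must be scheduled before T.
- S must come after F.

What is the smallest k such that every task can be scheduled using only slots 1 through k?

The precedence chain requires at least 3 distinct slots.
3 works (last occupied slot: 3): for example T=2, V=1, H=3, S=2, F=1.

3 slots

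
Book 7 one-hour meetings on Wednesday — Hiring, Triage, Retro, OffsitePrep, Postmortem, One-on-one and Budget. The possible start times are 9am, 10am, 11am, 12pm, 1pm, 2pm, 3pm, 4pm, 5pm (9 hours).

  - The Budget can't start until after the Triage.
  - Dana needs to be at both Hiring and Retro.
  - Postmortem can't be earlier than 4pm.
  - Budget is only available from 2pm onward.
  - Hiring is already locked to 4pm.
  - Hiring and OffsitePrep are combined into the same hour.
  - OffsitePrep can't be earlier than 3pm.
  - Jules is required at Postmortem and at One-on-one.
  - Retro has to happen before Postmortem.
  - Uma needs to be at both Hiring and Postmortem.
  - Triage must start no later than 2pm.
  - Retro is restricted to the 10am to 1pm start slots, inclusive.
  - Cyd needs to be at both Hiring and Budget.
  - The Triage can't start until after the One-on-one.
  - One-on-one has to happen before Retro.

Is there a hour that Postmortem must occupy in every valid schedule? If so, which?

5pm

Postmortem's window is 4pm–5pm.
Hiring is fixed at 4pm, and Postmortem can't share a hour with Hiring.
So Postmortem must be 5pm.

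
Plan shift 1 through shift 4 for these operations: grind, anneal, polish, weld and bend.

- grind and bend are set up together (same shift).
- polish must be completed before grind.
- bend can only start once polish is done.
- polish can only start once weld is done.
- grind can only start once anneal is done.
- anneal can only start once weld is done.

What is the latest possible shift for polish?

shift 3

Precedence pushes polish to at least shift 2; downstream work caps polish at shift 3.
polish at shift 3 is achievable: grind in shift 4; anneal in shift 2; bend in shift 4; weld in shift 1; polish in shift 3.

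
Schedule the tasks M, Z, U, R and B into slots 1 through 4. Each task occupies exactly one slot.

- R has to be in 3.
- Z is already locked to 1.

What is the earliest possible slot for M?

M at 1 is achievable: U=1, R=3, Z=1, B=1, M=1.

1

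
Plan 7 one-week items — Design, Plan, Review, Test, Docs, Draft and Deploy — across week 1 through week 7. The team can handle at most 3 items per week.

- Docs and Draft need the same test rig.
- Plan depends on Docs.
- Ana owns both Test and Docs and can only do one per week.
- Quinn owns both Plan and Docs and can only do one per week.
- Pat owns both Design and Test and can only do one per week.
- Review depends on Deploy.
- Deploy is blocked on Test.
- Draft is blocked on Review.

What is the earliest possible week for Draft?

Precedence pushes Draft to at least week 4.
Draft at week 4 is achievable: Design in week 2, Plan in week 3, Deploy in week 2, Docs in week 2, Test in week 1, Review in week 3, Draft in week 4.

week 4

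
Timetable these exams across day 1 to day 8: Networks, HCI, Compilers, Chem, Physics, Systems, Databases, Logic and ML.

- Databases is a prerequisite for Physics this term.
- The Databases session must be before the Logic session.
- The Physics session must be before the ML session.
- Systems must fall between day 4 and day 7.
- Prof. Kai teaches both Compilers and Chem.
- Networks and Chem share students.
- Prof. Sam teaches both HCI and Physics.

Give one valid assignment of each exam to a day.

Systems in day 4, Compilers in day 1, Databases in day 1, Chem in day 2, Physics in day 2, ML in day 3, Networks in day 1, HCI in day 1, Logic in day 2

Checking: Databases(day 1) before Logic(day 2); Physics(day 2) before ML(day 3); Databases(day 1) before Physics(day 2); Networks(day 1) != Chem(day 2); HCI(day 1) != Physics(day 2); Compilers(day 1) != Chem(day 2); Systems=day 4 in [day 4,day 7].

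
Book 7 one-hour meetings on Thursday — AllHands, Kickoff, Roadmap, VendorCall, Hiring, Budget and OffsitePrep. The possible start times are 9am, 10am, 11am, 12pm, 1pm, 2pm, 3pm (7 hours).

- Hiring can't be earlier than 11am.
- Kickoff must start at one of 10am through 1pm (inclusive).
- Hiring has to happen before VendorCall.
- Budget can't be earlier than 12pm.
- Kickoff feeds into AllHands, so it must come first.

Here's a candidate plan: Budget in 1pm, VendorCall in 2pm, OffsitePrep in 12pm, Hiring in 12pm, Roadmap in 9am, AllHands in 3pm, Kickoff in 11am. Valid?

Yes, all constraints hold

Hiring has to happen before VendorCall — holds.
Kickoff feeds into AllHands, so it must come first — holds.
Hiring can't be earlier than 11am — holds.
Kickoff must start at one of 10am through 1pm (inclusive) — holds.
Budget can't be earlier than 12pm — holds.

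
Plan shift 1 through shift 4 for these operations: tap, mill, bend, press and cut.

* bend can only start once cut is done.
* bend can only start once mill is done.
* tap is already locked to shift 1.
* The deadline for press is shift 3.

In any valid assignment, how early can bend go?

shift 2

Precedence pushes bend to at least shift 2.
bend at shift 2 is achievable: cut -> shift 1, mill -> shift 1, tap -> shift 1, press -> shift 1, bend -> shift 2.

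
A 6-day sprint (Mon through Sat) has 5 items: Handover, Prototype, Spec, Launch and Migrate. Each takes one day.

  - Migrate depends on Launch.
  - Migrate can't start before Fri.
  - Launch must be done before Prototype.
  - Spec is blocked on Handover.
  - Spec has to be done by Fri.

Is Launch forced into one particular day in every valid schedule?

No

Launch can be Mon (e.g. Spec in Tue; Launch in Mon; Prototype in Tue; Migrate in Fri; Handover in Mon) or Tue (e.g. Spec in Tue, Migrate in Fri, Prototype in Wed, Handover in Mon, Launch in Tue).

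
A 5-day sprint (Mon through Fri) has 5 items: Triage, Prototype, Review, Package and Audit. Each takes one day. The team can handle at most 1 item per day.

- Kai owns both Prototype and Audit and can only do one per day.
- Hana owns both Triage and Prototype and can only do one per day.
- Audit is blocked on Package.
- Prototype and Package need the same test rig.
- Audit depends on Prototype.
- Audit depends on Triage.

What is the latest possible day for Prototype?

Downstream work caps Prototype at Thu.
Prototype at Thu is achievable: Prototype -> Thu, Review -> Wed, Package -> Tue, Audit -> Fri, Triage -> Mon.

Thu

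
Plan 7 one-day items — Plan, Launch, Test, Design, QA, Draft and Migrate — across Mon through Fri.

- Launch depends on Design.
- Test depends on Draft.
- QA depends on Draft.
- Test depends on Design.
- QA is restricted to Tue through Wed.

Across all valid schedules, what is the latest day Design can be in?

Downstream work caps Design at Thu.
Design at Thu is achievable: Test in Fri, Migrate in Mon, Plan in Mon, Design in Thu, Draft in Mon, QA in Tue, Launch in Fri.

Thu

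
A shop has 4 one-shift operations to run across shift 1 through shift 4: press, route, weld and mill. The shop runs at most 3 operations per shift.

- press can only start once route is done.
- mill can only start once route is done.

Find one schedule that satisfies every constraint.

mill in shift 2; route in shift 1; press in shift 2; weld in shift 1

Checking: route(shift 1) before mill(shift 2); route(shift 1) before press(shift 2); max 2 per shift (cap 3).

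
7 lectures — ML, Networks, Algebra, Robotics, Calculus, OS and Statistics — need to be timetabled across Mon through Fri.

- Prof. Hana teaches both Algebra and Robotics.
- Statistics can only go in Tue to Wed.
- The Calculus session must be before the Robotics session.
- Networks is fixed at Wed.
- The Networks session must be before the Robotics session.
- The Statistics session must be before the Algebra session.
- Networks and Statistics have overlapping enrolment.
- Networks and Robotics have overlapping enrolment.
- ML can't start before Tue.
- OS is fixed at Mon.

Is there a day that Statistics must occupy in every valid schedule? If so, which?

Tue

Statistics's window is Tue–Wed.
Networks is fixed at Wed, and Statistics can't share a day with Networks.
So Statistics must be Tue.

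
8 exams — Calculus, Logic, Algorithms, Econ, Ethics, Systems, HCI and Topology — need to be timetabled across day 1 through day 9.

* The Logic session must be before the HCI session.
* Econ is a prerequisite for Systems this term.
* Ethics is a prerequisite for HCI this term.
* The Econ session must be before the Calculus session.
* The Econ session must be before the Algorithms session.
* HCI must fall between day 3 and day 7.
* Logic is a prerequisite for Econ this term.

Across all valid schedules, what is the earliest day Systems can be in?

day 3

Precedence pushes Systems to at least day 3.
Systems at day 3 is achievable: Algorithms -> day 3; HCI -> day 3; Calculus -> day 3; Econ -> day 2; Ethics -> day 1; Topology -> day 1; Logic -> day 1; Systems -> day 3.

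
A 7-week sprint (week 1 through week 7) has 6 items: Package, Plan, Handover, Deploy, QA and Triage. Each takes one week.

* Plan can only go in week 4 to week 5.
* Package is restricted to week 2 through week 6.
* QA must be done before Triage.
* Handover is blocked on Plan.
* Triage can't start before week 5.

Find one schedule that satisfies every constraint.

Handover -> week 5; QA -> week 1; Plan -> week 4; Triage -> week 5; Deploy -> week 1; Package -> week 2

Checking: QA(week 1) before Triage(week 5); Plan(week 4) before Handover(week 5); Package=week 2 in [week 2,week 6]; Triage=week 5 in [week 5,week 7]; Plan=week 4 in [week 4,week 5].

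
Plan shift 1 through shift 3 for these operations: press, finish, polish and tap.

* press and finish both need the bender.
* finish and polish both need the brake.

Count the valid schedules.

36

Splitting on press: it can be shift 1 (12), shift 2 (12), shift 3 (12). Listing each branch's schedules as (finish, polish, tap) by shift number:
press=shift 1: (2,1,1) (2,1,2) (2,1,3) (2,3,1) (2,3,2) (2,3,3) (3,1,1) (3,1,2) (3,1,3) (3,2,1) (3,2,2) (3,2,3) — 12.
press=shift 2: (1,2,1) (1,2,2) (1,2,3) (1,3,1) (1,3,2) (1,3,3) (3,1,1) (3,1,2) (3,1,3) (3,2,1) (3,2,2) (3,2,3) — 12.
press=shift 3: (1,2,1) (1,2,2) (1,2,3) (1,3,1) (1,3,2) (1,3,3) (2,1,1) (2,1,2) (2,1,3) (2,3,1) (2,3,2) (2,3,3) — 12.
Summing: 12 + 12 + 12 = 36.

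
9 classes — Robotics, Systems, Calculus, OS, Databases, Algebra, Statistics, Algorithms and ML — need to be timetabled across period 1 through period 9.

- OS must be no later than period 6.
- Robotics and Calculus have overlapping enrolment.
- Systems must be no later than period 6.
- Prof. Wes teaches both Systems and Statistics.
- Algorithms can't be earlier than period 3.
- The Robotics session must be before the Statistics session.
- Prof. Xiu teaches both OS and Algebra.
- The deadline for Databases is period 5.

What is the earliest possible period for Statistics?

Precedence pushes Statistics to at least period 2.
Statistics at period 2 is achievable: Algorithms -> period 3; Robotics -> period 1; OS -> period 1; Systems -> period 1; Databases -> period 1; ML -> period 1; Algebra -> period 2; Statistics -> period 2; Calculus -> period 2.

period 2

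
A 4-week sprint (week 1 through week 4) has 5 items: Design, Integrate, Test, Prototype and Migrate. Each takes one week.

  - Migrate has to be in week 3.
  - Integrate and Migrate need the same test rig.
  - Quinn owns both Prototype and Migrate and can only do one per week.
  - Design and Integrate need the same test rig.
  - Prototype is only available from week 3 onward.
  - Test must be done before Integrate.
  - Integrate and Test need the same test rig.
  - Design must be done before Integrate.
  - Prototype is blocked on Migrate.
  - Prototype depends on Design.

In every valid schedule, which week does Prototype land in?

week 4

Prototype's window is week 3–week 4.
Migrate is fixed at week 3, and Prototype can't share a week with Migrate.
So Prototype must be week 4.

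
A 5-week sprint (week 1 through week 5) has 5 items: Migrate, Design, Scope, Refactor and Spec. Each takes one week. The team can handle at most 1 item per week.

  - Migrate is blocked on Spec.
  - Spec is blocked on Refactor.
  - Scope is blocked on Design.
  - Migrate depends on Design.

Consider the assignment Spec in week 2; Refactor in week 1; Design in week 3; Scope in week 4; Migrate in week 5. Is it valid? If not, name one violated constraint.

Yes

Spec is blocked on Refactor — holds.
The team can handle at most 1 item per week — holds.
Migrate depends on Design — holds.
Migrate is blocked on Spec — holds.
Scope is blocked on Design — holds.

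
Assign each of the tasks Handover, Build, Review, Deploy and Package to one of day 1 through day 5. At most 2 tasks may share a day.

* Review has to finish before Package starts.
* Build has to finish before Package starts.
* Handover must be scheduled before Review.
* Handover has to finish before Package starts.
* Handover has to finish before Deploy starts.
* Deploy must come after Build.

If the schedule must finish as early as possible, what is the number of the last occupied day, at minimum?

day 3

The precedence chain requires at least 3 distinct days.
With at most 2 per day and 5 tasks, at least 3 days are needed.
3 works (last occupied day: day 3): for example Review=day 2; Build=day 1; Package=day 3; Handover=day 1; Deploy=day 2.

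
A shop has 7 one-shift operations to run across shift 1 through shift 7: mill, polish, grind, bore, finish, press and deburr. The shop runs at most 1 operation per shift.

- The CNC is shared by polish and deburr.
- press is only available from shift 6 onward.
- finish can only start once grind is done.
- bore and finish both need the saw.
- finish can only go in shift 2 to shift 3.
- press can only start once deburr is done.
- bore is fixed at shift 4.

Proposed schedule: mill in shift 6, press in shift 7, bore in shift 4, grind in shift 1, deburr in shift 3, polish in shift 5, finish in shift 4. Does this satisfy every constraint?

No — it violates: bore and finish both need the saw

bore is fixed at shift 4 — holds.
press can only start once deburr is done — holds.
finish can only go in shift 2 to shift 3 — violated.
bore and finish both need the saw — violated.
finish can only start once grind is done — holds.
press is only available from shift 6 onward — holds.
The shop runs at most 1 operation per shift — violated.
The CNC is shared by polish and deburr — holds.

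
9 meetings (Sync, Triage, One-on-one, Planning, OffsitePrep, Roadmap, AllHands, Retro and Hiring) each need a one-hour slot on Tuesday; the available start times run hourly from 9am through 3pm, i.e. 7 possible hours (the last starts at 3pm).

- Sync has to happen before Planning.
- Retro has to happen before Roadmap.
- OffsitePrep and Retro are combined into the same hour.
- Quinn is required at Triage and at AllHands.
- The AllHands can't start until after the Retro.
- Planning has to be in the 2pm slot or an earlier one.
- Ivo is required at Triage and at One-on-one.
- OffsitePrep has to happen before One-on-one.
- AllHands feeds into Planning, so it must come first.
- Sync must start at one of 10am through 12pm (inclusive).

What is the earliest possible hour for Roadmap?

10am

Precedence pushes Roadmap to at least 10am.
Roadmap at 10am is achievable: Planning -> 11am; AllHands -> 10am; OffsitePrep -> 9am; Hiring -> 9am; One-on-one -> 10am; Retro -> 9am; Roadmap -> 10am; Triage -> 9am; Sync -> 10am.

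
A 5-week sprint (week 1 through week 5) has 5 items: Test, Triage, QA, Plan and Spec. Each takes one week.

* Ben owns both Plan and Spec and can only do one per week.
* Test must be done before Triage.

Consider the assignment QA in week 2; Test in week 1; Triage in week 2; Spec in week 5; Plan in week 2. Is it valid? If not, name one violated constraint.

Test must be done before Triage — holds.
Ben owns both Plan and Spec and can only do one per week — holds.

Yes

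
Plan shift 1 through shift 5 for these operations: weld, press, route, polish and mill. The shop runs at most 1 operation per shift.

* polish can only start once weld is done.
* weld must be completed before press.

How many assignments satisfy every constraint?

40

Splitting on weld: it can be shift 1 (24), shift 2 (12), shift 3 (4). Listing each branch's schedules as (press, route, polish, mill) by shift number:
weld=shift 1: (2,3,4,5) (2,3,5,4) (2,4,3,5) (2,4,5,3) (2,5,3,4) (2,5,4,3) (3,2,4,5) (3,2,5,4) (3,4,2,5) (3,4,5,2) (3,5,2,4) (3,5,4,2) (4,2,3,5) (4,2,5,3) (4,3,2,5) (4,3,5,2) (4,5,2,3) (4,5,3,2) (5,2,3,4) (5,2,4,3) (5,3,2,4) (5,3,4,2) (5,4,2,3) (5,4,3,2) — 24.
weld=shift 2: (3,1,4,5) (3,1,5,4) (3,4,5,1) (3,5,4,1) (4,1,3,5) (4,1,5,3) (4,3,5,1) (4,5,3,1) (5,1,3,4) (5,1,4,3) (5,3,4,1) (5,4,3,1) — 12.
weld=shift 3: (4,1,5,2) (4,2,5,1) (5,1,4,2) (5,2,4,1) — 4.
Summing: 24 + 12 + 4 = 40.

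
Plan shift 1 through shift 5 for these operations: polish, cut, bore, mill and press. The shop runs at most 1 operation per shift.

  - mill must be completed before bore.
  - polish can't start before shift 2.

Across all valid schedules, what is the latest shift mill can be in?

shift 4

Downstream work caps mill at shift 4.
mill at shift 4 is achievable: cut=shift 1, polish=shift 2, bore=shift 5, mill=shift 4, press=shift 3.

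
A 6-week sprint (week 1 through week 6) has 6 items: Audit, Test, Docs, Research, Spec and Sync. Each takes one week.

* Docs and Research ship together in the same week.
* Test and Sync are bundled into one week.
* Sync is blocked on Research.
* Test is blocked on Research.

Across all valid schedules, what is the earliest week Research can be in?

Downstream work caps Research at week 5.
Research at week 1 is achievable: Spec in week 1, Research in week 1, Sync in week 2, Test in week 2, Docs in week 1, Audit in week 1.

week 1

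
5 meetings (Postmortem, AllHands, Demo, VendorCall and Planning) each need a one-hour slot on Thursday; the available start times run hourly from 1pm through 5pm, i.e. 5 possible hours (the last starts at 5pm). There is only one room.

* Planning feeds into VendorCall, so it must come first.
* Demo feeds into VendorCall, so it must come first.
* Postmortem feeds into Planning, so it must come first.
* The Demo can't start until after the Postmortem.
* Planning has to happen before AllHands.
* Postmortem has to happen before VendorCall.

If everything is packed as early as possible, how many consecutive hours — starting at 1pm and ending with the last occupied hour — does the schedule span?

The precedence chain requires at least 3 distinct hours.
With at most 1 per hour and 5 meetings, at least 5 hours are needed.
5 works (last occupied hour: 5pm): for example VendorCall -> 4pm, Planning -> 2pm, Postmortem -> 1pm, AllHands -> 5pm, Demo -> 3pm.

5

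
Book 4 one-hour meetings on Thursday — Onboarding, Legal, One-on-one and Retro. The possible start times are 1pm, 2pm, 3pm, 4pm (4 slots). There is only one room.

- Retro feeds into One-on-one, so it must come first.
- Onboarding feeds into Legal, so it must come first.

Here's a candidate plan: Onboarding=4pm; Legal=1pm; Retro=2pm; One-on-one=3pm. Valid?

There is only one room — holds.
Onboarding feeds into Legal, so it must come first — violated.
Retro feeds into One-on-one, so it must come first — holds.

Invalid. Onboarding feeds into Legal, so it must come first.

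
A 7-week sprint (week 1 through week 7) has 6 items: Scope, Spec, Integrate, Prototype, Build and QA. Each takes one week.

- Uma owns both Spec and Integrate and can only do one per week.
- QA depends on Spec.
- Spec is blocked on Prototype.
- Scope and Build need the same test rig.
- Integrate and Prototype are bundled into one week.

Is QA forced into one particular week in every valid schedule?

No

QA can be week 3 (e.g. Build=week 2, QA=week 3, Spec=week 2, Prototype=week 1, Scope=week 1, Integrate=week 1) or week 4 (e.g. Scope in week 1, Spec in week 2, Integrate in week 1, Prototype in week 1, Build in week 2, QA in week 4).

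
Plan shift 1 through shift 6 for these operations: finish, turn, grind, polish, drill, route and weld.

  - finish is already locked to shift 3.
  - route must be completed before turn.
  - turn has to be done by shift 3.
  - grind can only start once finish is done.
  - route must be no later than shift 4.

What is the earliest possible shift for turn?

Precedence pushes turn to at least shift 2; turn's own window allows nothing later than shift 3.
turn at shift 2 is achievable: weld=shift 1; polish=shift 1; route=shift 1; finish=shift 3; turn=shift 2; drill=shift 1; grind=shift 4.

shift 2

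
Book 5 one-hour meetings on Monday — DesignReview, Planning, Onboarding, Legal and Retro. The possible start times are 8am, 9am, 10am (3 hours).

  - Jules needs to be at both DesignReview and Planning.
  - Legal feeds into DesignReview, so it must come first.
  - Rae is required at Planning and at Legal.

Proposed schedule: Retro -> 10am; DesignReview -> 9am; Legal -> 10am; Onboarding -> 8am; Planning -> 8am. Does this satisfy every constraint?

No — it violates: Legal feeds into DesignReview, so it must come first

Jules needs to be at both DesignReview and Planning — holds.
Rae is required at Planning and at Legal — holds.
Legal feeds into DesignReview, so it must come first — violated.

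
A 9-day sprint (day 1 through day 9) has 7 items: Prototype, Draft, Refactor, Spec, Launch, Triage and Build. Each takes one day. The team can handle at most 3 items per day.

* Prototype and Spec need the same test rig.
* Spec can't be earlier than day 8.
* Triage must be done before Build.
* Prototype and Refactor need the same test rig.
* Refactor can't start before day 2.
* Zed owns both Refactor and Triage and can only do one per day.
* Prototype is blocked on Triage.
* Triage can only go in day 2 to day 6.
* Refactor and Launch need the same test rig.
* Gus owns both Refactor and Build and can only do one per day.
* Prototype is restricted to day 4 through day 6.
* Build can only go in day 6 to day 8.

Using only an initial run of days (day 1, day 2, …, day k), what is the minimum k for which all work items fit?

The precedence chain requires at least 2 distinct days.
With at most 3 per day and 7 work items, at least 3 days are needed.
Spec can't be placed before day 8, so the schedule must run through at least day 8.
8 works (last occupied day: day 8): for example Prototype=day 4; Build=day 6; Draft=day 1; Launch=day 1; Refactor=day 3; Triage=day 2; Spec=day 8.

8 days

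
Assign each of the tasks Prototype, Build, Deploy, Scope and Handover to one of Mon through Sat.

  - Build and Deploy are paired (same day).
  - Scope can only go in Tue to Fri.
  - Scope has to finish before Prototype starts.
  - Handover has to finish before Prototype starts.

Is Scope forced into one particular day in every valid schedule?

Scope can be Tue (e.g. Deploy in Mon; Prototype in Wed; Scope in Tue; Handover in Mon; Build in Mon) or Wed (e.g. Scope in Wed; Build in Mon; Deploy in Mon; Prototype in Thu; Handover in Mon).

No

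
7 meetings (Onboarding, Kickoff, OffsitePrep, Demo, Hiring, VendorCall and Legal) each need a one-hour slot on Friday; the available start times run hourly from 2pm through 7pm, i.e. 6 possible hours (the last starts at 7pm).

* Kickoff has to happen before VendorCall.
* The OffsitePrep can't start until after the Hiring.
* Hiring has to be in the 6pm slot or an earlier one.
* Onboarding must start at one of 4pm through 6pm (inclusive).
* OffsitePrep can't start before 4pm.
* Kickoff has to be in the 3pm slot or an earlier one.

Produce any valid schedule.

VendorCall -> 3pm, OffsitePrep -> 4pm, Onboarding -> 4pm, Demo -> 2pm, Legal -> 2pm, Kickoff -> 2pm, Hiring -> 2pm

Checking: Hiring(2pm) before OffsitePrep(4pm); Kickoff(2pm) before VendorCall(3pm); Hiring=2pm in [2pm,6pm]; Onboarding=4pm in [4pm,6pm]; OffsitePrep=4pm in [4pm,7pm]; Kickoff=2pm in [2pm,3pm].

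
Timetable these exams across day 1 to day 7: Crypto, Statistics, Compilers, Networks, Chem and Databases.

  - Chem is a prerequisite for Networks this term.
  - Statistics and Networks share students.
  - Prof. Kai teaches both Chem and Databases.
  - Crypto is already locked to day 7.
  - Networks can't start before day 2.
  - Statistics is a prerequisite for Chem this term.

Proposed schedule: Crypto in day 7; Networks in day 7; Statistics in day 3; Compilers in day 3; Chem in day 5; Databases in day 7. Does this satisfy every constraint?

Valid

Statistics and Networks share students — holds.
Prof. Kai teaches both Chem and Databases — holds.
Chem is a prerequisite for Networks this term — holds.
Networks can't start before day 2 — holds.
Crypto is already locked to day 7 — holds.
Statistics is a prerequisite for Chem this term — holds.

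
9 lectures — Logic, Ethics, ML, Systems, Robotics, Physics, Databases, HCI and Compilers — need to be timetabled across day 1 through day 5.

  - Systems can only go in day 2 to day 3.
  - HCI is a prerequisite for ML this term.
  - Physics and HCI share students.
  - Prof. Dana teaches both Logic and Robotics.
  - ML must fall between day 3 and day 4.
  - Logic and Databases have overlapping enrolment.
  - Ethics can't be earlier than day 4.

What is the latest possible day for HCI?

day 3

Downstream work caps HCI at day 3.
HCI at day 3 is achievable: Logic=day 1; HCI=day 3; Compilers=day 1; Databases=day 2; ML=day 4; Robotics=day 2; Systems=day 2; Physics=day 1; Ethics=day 4.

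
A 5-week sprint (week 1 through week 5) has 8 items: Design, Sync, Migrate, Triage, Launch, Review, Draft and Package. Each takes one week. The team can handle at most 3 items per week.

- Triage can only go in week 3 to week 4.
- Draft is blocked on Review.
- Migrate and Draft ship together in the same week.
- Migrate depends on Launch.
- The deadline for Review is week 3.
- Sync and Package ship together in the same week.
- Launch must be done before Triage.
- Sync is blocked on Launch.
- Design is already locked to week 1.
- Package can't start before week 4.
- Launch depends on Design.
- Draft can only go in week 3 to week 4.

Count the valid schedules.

Splitting on Sync: it can be week 4 (4), week 5 (13). Listing each branch's schedules as (Design, Migrate, Triage, Launch, Review, Draft, Package) by week number:
Sync=week 4: (1,3,3,2,1,3,4) (1,3,3,2,2,3,4) (1,3,4,2,1,3,4) (1,3,4,2,2,3,4) — 4.
Sync=week 5: (1,3,3,2,1,3,5) (1,3,3,2,2,3,5) (1,3,4,2,1,3,5) (1,3,4,2,2,3,5) (1,4,3,2,1,4,5) (1,4,3,2,2,4,5) (1,4,3,2,3,4,5) (1,4,4,2,1,4,5) (1,4,4,2,2,4,5) (1,4,4,2,3,4,5) (1,4,4,3,1,4,5) (1,4,4,3,2,4,5) (1,4,4,3,3,4,5) — 13.
Summing: 4 + 13 = 17.

17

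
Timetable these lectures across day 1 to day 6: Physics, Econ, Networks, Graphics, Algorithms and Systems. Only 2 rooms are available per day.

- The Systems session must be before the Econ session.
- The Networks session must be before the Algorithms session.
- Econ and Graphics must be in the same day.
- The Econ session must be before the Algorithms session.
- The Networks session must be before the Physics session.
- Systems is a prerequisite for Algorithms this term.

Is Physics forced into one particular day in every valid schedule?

No

Physics can be day 2 (e.g. Networks=day 1; Algorithms=day 4; Systems=day 1; Graphics=day 3; Physics=day 2; Econ=day 3) or day 3 (e.g. Algorithms -> day 3, Physics -> day 3, Systems -> day 1, Networks -> day 1, Graphics -> day 2, Econ -> day 2).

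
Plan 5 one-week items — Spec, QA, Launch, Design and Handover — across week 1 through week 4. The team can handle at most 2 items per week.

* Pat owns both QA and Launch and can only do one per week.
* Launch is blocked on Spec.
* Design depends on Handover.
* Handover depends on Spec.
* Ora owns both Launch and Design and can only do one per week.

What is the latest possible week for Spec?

week 2

Downstream work caps Spec at week 2.
Spec at week 2 is achievable: Design -> week 4; Spec -> week 2; Launch -> week 3; Handover -> week 3; QA -> week 1.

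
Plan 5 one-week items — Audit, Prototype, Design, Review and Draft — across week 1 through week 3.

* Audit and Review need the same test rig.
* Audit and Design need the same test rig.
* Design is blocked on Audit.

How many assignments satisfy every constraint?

54

Splitting on Audit: it can be week 1 (36), week 2 (18). Listing each branch's schedules as (Prototype, Design, Review, Draft) by week number:
Audit=week 1: (1,2,2,1) (1,2,2,2) (1,2,2,3) (1,2,3,1) (1,2,3,2) (1,2,3,3) (1,3,2,1) (1,3,2,2) (1,3,2,3) (1,3,3,1) (1,3,3,2) (1,3,3,3) (2,2,2,1) (2,2,2,2) (2,2,2,3) (2,2,3,1) (2,2,3,2) (2,2,3,3) (2,3,2,1) (2,3,2,2) (2,3,2,3) (2,3,3,1) (2,3,3,2) (2,3,3,3) (3,2,2,1) (3,2,2,2) (3,2,2,3) (3,2,3,1) (3,2,3,2) (3,2,3,3) (3,3,2,1) (3,3,2,2) (3,3,2,3) (3,3,3,1) (3,3,3,2) (3,3,3,3) — 36.
Audit=week 2: (1,3,1,1) (1,3,1,2) (1,3,1,3) (1,3,3,1) (1,3,3,2) (1,3,3,3) (2,3,1,1) (2,3,1,2) (2,3,1,3) (2,3,3,1) (2,3,3,2) (2,3,3,3) (3,3,1,1) (3,3,1,2) (3,3,1,3) (3,3,3,1) (3,3,3,2) (3,3,3,3) — 18.
Summing: 36 + 18 = 54.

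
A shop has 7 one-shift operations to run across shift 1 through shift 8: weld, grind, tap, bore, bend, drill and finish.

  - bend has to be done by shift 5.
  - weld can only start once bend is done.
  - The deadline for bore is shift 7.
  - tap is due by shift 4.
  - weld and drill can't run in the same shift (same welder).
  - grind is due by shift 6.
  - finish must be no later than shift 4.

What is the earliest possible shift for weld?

Precedence pushes weld to at least shift 2.
weld at shift 2 is achievable: weld in shift 2, grind in shift 1, finish in shift 1, drill in shift 1, bend in shift 1, tap in shift 1, bore in shift 1.

shift 2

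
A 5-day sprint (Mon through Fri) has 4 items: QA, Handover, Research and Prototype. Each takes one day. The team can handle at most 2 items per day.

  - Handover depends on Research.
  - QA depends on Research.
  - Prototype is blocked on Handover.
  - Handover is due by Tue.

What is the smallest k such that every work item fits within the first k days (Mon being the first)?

The precedence chain requires at least 3 distinct days.
With at most 2 per day and 4 work items, at least 2 days are needed.
3 works (last occupied day: Wed): for example Prototype -> Wed; Research -> Mon; QA -> Tue; Handover -> Tue.

3 days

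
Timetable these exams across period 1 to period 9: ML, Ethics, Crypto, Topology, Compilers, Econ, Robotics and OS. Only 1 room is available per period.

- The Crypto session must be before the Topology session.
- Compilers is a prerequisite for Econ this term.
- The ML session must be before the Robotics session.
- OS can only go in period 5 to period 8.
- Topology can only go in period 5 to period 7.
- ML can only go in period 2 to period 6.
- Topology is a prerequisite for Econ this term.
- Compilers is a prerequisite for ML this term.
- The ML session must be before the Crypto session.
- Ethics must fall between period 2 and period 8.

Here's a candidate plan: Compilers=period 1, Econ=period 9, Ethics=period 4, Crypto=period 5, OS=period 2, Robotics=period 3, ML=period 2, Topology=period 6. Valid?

No — it violates: Only 1 room is available per period

Only 1 room is available per period — violated.
Compilers is a prerequisite for ML this term — holds.
ML can only go in period 2 to period 6 — holds.
Compilers is a prerequisite for Econ this term — holds.
Topology is a prerequisite for Econ this term — holds.
The ML session must be before the Robotics session — holds.
Ethics must fall between period 2 and period 8 — holds.
Topology can only go in period 5 to period 7 — holds.
OS can only go in period 5 to period 8 — violated.
The Crypto session must be before the Topology session — holds.
The ML session must be before the Crypto session — holds.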